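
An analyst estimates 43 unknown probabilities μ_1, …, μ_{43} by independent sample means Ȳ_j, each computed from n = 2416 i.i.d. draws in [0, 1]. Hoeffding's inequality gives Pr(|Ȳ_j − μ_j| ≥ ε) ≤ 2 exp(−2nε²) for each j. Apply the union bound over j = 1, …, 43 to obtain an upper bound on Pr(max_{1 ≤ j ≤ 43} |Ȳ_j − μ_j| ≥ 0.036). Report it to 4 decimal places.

0.1640

Per-experiment Hoeffding bound: 2·exp(−2·2416·0.036²) = 2·exp(−6.26227) = 0.0038138.
Union bound over 43 events: 43·0.0038138 = 0.16399.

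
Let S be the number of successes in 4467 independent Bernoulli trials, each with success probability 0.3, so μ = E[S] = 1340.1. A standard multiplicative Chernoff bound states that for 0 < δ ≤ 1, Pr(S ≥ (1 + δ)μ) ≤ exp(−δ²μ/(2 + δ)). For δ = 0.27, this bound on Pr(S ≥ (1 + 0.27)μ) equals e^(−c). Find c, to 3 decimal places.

c = δ²μ/(2 + δ) = 0.27²·1340.1/(2 + 0.27) = 43.0367.

43.037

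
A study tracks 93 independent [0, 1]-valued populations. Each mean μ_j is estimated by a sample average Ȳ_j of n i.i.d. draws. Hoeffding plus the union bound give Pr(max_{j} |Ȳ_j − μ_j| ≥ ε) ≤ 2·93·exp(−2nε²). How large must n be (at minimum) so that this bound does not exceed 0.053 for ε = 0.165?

150

Need 2·93·exp(−2nε²) ≤ 0.053, i.e. exp(−2nε²) ≤ 0.053/186.
So 2nε² ≥ ln(186/0.053) = 8.163210.
Hence n ≥ 8.163210/(2·0.165²) = 149.921.
The smallest integer n is 150.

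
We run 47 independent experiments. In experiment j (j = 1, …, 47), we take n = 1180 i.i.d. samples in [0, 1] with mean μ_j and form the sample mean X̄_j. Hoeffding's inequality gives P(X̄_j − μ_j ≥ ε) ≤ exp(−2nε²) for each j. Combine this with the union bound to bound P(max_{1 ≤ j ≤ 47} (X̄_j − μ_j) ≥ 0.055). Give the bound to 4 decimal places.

Per-experiment Hoeffding bound: exp(−2·1180·0.055²) = exp(−7.13900) = 0.00079355.
Union bound over 47 events: 47·0.00079355 = 0.03730.

0.0373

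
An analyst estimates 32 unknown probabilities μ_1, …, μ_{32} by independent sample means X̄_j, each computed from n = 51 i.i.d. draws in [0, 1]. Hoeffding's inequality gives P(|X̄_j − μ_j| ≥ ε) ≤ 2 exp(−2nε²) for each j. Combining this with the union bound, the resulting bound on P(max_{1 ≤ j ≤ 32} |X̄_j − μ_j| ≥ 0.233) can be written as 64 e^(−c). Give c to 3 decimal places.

5.537

Union bound over the 32 events: P(max_{1 ≤ j ≤ 32} |X̄_j − μ_j| ≥ 0.233) ≤ 32·2·exp(−2nε²) = 64 exp(−2·51·0.233²).
So c = 2·51·0.233² = 5.5375.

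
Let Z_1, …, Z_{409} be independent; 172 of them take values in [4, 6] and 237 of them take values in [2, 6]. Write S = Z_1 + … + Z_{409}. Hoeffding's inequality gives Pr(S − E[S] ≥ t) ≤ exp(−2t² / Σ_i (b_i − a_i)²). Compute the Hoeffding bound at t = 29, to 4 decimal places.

Σ(b_i − a_i)² = 172·2² + 237·4² = 4480.
Exponent = 2·29² / 4480 = 0.37545.
Bound = exp(−0.37545) = 0.68698.

0.6870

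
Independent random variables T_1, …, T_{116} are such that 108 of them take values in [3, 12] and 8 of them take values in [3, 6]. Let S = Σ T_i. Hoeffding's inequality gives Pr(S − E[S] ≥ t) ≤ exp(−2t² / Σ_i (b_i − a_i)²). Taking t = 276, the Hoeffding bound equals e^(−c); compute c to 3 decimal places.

17.273

Σ(b_i − a_i)² = 108·9² + 8·3² = 8820.
c = 2t² / 8820 = 2·276² / 8820 = 17.2735.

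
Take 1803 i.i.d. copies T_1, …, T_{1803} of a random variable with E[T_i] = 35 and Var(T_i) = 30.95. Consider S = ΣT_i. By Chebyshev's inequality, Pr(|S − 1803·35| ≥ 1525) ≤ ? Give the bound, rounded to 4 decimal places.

Var(S) = n·Var(T_i) = 1803·30.95 = 55802.85.
Chebyshev: Pr(|S − 1803·35| ≥ 1525) ≤ Var(S)/1525² = 55802.85/2325625 = 0.0240.

0.0240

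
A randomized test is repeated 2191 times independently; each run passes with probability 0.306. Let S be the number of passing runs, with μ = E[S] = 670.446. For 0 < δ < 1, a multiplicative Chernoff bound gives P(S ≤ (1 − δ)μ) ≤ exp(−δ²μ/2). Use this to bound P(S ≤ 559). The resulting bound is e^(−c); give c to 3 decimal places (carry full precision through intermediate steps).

9.263

Write 559 = (1 − δ)μ, so δ = 1 − 559/670.446 = 0.1662267…
Then the exponent is δ²μ/2 = (μ − 559)²/(2μ) = 9.262648.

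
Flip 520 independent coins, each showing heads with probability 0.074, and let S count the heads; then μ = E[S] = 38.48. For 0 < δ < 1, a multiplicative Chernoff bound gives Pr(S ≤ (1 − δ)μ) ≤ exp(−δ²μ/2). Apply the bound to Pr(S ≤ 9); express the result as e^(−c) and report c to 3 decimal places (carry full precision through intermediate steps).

11.292

Write 9 = (1 − δ)μ, so δ = 1 − 9/38.48 = 0.7661123…
Then the exponent is δ²μ/2 = (μ − 9)²/(2μ) = 11.292495.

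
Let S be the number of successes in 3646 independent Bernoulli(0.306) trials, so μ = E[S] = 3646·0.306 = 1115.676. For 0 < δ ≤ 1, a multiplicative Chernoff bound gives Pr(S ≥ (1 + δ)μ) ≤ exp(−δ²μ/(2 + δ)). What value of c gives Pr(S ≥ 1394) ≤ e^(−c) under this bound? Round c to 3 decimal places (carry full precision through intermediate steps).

Write 1394 = (1 + δ)μ, so δ = 1394/1115.676 − 1 = 0.2494667…
Then the exponent is δ²μ/(2 + δ) = (1394 − μ)² / (μ·(2 + δ)) = 30.866235.

30.866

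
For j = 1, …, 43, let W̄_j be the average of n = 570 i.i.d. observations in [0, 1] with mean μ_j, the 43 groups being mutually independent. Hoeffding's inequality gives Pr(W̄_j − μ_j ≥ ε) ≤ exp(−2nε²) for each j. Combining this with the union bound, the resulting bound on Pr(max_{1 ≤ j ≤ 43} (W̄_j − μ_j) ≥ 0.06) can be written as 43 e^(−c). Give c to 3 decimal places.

Union bound over the 43 events: Pr(max_{1 ≤ j ≤ 43} (W̄_j − μ_j) ≥ 0.06) ≤ 43·exp(−2nε²) = 43 exp(−2·570·0.06²).
So c = 2·570·0.06² = 4.1040.

4.104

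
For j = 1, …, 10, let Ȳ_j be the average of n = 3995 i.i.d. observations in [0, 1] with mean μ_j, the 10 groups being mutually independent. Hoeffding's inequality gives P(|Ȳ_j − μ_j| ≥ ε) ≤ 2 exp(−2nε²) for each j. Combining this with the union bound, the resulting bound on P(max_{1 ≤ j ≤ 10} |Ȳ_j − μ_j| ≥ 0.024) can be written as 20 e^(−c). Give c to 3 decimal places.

Union bound over the 10 events: P(max_{1 ≤ j ≤ 10} |Ȳ_j − μ_j| ≥ 0.024) ≤ 10·2·exp(−2nε²) = 20 exp(−2·3995·0.024²).
So c = 2·3995·0.024² = 4.6022.

4.602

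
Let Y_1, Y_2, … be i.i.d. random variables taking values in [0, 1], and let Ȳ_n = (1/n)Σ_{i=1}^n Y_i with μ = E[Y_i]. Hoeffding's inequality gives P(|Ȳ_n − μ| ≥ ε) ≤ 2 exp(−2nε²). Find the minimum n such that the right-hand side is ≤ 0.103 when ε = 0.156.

61

Require 2·exp(−2nε²) ≤ 0.103, i.e. 2nε² ≥ ln(2/0.103) = 2.966173.
So n ≥ 2.966173 / (2·0.156²) = 60.942.
The smallest integer n is 61.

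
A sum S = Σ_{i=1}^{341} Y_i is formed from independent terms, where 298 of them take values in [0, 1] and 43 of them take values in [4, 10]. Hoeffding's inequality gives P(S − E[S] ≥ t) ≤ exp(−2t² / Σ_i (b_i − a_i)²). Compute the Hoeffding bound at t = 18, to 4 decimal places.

Σ(b_i − a_i)² = 298·1² + 43·6² = 1846.
Exponent = 2·18² / 1846 = 0.35103.
Bound = exp(−0.35103) = 0.70396.

0.7040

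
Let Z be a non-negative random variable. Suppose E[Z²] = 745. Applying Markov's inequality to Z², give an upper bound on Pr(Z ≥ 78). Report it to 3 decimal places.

Since Z ≥ 0, the event {Z ≥ 78} is the same as {Z² ≥ 6084}.
Markov's inequality applied to Z² gives Pr(Z² ≥ 6084) ≤ E[Z²]/6084 = 745/6084 = 0.1225.

0.122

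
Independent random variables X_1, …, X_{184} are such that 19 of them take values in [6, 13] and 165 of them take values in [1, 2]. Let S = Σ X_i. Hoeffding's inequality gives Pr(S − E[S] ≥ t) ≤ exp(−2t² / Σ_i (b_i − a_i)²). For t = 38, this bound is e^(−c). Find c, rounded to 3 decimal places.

2.635

Σ(b_i − a_i)² = 19·7² + 165·1² = 1096.
c = 2t² / 1096 = 2·38² / 1096 = 2.6350.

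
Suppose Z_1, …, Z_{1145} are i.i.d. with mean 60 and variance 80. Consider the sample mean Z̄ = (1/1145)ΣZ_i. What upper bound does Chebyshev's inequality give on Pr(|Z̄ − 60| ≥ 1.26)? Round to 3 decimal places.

Var(Z̄) = Var(Z_i)/n = 80/1145 = 0.069869.
Chebyshev: Pr(|Z̄ − 60| ≥ 1.26) ≤ Var(Z̄)/(1.26)² = 80/(1145·1.26²) = 0.0440.

0.044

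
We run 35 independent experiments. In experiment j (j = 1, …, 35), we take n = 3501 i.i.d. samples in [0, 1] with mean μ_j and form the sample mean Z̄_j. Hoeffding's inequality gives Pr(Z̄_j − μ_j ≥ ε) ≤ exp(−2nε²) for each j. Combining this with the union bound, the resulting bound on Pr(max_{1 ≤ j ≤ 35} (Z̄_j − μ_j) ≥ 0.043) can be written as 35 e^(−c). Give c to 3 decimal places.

Union bound over the 35 events: Pr(max_{1 ≤ j ≤ 35} (Z̄_j − μ_j) ≥ 0.043) ≤ 35·exp(−2nε²) = 35 exp(−2·3501·0.043²).
So c = 2·3501·0.043² = 12.9467.

12.947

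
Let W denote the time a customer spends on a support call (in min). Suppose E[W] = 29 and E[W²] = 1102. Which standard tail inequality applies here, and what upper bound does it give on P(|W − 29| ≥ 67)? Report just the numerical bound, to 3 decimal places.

The first two moments determine the variance, so Chebyshev's inequality is the sharpest standard bound available.
Var(W) = E[W²] − (E[W])² = 1102 − 841 = 261.
Chebyshev's inequality: P(|W − μ| ≥ t) ≤ Var(W)/t² = 261/4489 = 0.0581.

0.058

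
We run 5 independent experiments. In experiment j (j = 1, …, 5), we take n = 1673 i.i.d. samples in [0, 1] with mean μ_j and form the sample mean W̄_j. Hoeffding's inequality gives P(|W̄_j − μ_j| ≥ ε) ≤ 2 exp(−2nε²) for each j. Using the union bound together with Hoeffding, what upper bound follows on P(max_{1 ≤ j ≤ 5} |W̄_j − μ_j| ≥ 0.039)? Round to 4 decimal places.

Per-experiment Hoeffding bound: 2·exp(−2·1673·0.039²) = 2·exp(−5.08927) = 0.012325.
Union bound over 5 events: 5·0.012325 = 0.06163.

0.0616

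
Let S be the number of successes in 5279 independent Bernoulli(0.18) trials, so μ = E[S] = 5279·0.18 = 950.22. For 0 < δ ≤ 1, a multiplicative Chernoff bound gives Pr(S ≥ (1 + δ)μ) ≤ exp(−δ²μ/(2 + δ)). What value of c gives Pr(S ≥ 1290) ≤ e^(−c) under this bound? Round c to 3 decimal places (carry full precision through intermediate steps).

Write 1290 = (1 + δ)μ, so δ = 1290/950.22 − 1 = 0.3575803…
Then the exponent is δ²μ/(2 + δ) = (1290 − μ)² / (μ·(2 + δ)) = 51.535317.

51.535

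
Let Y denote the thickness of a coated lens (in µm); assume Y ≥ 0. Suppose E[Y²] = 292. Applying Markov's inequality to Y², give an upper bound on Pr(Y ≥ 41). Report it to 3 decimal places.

Since Y ≥ 0, the event {Y ≥ 41} is the same as {Y² ≥ 1681}.
Markov's inequality applied to Y² gives Pr(Y² ≥ 1681) ≤ E[Y²]/1681 = 292/1681 = 0.1737.

0.174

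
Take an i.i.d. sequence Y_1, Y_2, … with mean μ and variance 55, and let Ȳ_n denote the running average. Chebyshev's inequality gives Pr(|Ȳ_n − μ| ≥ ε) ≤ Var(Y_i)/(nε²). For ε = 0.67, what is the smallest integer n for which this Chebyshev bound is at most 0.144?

Require 55/(n·0.67²) ≤ 0.144, i.e. n ≥ 55/(0.144·0.67²) = 850.845.
The smallest integer n is 851.

851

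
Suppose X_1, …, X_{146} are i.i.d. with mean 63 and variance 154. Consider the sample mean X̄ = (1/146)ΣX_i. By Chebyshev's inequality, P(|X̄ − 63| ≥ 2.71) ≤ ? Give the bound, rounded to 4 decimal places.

0.1436

Var(X̄) = Var(X_i)/n = 154/146 = 1.0548.
Chebyshev: P(|X̄ − 63| ≥ 2.71) ≤ Var(X̄)/(2.71)² = 154/(146·2.71²) = 0.1436.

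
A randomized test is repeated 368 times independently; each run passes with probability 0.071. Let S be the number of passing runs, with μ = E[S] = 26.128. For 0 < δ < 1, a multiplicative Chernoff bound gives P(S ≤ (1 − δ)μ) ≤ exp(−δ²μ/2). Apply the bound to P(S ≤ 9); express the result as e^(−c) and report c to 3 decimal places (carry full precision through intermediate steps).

5.614

Write 9 = (1 − δ)μ, so δ = 1 − 9/26.128 = 0.6555419…
Then the exponent is δ²μ/2 = (μ − 9)²/(2μ) = 5.614061.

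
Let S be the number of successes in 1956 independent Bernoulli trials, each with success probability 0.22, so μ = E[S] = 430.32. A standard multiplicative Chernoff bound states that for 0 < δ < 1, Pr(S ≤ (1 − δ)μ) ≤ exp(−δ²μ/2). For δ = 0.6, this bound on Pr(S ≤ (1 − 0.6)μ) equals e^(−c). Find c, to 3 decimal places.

77.458

c = δ²μ/2 = 0.6²·430.32/2 = 77.4576.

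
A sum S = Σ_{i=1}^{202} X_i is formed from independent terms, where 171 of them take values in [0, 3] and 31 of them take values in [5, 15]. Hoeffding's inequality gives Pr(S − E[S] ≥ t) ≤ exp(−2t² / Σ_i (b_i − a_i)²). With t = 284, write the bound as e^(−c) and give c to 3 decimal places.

34.773

Σ(b_i − a_i)² = 171·3² + 31·10² = 4639.
c = 2t² / 4639 = 2·284² / 4639 = 34.7730.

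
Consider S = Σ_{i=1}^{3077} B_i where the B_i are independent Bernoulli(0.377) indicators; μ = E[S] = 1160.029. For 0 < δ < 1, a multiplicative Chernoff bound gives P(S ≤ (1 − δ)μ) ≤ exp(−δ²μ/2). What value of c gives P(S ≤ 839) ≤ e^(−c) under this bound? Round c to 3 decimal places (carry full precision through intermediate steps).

Write 839 = (1 − δ)μ, so δ = 1 − 839/1160.029 = 0.2767422…
Then the exponent is δ²μ/2 = (μ − 839)²/(2μ) = 44.421139.

44.421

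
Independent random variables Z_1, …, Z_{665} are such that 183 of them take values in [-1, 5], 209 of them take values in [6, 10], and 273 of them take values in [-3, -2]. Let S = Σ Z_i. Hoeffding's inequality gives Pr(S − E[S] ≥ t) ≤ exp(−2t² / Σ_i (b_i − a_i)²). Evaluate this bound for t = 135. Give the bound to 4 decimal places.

0.0281

Σ(b_i − a_i)² = 183·6² + 209·4² + 273·1² = 10205.
Exponent = 2·135² / 10205 = 3.57178.
Bound = exp(−3.57178) = 0.02811.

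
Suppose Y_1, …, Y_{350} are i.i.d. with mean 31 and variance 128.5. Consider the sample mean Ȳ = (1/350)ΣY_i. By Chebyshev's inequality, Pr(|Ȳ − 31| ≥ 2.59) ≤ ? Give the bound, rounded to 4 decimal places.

0.0547

Var(Ȳ) = Var(Y_i)/n = 128.5/350 = 0.36714.
Chebyshev: Pr(|Ȳ − 31| ≥ 2.59) ≤ Var(Ȳ)/(2.59)² = 128.5/(350·2.59²) = 0.0547.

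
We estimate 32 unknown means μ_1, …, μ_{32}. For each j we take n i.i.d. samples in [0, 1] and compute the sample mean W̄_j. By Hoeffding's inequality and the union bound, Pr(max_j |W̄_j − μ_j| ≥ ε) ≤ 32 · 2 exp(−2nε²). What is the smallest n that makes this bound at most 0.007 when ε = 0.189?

Need 2·32·exp(−2nε²) ≤ 0.007, i.e. exp(−2nε²) ≤ 0.007/64.
So 2nε² ≥ ln(64/0.007) = 9.120728.
Hence n ≥ 9.120728/(2·0.189²) = 127.666.
The smallest integer n is 128.

128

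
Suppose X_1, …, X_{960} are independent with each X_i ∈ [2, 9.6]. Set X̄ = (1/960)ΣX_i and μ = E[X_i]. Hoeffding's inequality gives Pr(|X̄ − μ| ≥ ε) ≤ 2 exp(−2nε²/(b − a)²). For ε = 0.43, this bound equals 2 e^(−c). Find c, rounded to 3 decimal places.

c = 2nε²/(b − a)² = 2·960·0.43² / 7.6² = 6.1463.

6.146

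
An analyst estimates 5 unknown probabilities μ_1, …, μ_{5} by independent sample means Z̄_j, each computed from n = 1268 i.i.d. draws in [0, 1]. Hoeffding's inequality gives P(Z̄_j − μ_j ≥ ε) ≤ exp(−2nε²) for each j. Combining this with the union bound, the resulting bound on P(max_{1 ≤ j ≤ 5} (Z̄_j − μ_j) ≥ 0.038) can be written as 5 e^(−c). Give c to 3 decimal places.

3.662

Union bound over the 5 events: P(max_{1 ≤ j ≤ 5} (Z̄_j − μ_j) ≥ 0.038) ≤ 5·exp(−2nε²) = 5 exp(−2·1268·0.038²).
So c = 2·1268·0.038² = 3.6620.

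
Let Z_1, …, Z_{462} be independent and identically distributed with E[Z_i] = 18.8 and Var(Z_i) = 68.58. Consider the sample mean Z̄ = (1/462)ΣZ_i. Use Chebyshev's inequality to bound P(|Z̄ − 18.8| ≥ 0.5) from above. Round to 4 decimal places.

Var(Z̄) = Var(Z_i)/n = 68.58/462 = 0.14844.
Chebyshev: P(|Z̄ − 18.8| ≥ 0.5) ≤ Var(Z̄)/(0.5)² = 68.58/(462·0.5²) = 0.5938.

0.5938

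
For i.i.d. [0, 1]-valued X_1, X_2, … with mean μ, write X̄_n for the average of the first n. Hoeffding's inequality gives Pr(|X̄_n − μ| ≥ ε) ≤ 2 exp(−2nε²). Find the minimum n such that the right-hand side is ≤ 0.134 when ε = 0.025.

Require 2·exp(−2nε²) ≤ 0.134, i.e. 2nε² ≥ ln(2/0.134) = 2.703063.
So n ≥ 2.703063 / (2·0.025²) = 2162.450.
The smallest integer n is 2163.

2163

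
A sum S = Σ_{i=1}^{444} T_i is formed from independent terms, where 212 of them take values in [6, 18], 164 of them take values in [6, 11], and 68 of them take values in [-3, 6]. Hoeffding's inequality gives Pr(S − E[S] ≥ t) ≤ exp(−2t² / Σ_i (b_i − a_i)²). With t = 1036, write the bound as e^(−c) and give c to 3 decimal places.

Σ(b_i − a_i)² = 212·12² + 164·5² + 68·9² = 40136.
c = 2t² / 40136 = 2·1036² / 40136 = 53.4830.

53.483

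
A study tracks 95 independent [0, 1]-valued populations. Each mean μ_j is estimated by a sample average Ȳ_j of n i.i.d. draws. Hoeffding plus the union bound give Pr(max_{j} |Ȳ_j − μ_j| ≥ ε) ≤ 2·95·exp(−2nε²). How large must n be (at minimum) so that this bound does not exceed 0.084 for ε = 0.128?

236

Need 2·95·exp(−2nε²) ≤ 0.084, i.e. exp(−2nε²) ≤ 0.084/190.
So 2nε² ≥ ln(190/0.084) = 7.723963.
Hence n ≥ 7.723963/(2·0.128²) = 235.717.
The smallest integer n is 236.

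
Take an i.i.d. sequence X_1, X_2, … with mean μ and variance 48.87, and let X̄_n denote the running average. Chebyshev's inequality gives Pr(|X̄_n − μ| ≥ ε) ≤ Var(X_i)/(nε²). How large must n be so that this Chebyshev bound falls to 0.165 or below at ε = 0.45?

1463

Require 48.87/(n·0.45²) ≤ 0.165, i.e. n ≥ 48.87/(0.165·0.45²) = 1462.626.
The smallest integer n is 1463.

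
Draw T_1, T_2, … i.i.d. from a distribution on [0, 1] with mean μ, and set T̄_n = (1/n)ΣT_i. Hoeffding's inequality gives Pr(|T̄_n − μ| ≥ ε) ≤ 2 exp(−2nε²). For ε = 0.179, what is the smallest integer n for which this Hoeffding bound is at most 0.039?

62

Require 2·exp(−2nε²) ≤ 0.039, i.e. 2nε² ≥ ln(2/0.039) = 3.937341.
So n ≥ 3.937341 / (2·0.179²) = 61.442.
The smallest integer n is 62.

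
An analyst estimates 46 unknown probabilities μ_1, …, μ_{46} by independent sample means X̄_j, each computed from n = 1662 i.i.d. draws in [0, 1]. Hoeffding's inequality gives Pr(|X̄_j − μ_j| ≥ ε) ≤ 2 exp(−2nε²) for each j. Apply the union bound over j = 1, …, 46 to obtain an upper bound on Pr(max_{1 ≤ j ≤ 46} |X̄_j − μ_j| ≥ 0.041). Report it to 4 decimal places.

Per-experiment Hoeffding bound: 2·exp(−2·1662·0.041²) = 2·exp(−5.58764) = 0.0074877.
Union bound over 46 events: 46·0.0074877 = 0.34443.

0.3444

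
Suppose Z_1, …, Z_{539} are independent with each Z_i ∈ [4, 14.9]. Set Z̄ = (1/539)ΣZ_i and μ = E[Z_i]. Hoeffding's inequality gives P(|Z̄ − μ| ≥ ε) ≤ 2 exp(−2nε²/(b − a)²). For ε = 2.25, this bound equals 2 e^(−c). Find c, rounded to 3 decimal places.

45.934

c = 2nε²/(b − a)² = 2·539·2.25² / 10.9² = 45.9336.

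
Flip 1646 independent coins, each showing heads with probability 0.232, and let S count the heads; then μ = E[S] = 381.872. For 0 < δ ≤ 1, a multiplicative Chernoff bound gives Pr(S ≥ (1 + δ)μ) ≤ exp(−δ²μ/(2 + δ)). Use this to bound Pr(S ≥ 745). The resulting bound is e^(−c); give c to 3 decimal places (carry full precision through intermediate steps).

Write 745 = (1 + δ)μ, so δ = 745/381.872 − 1 = 0.9509155…
Then the exponent is δ²μ/(2 + δ) = (745 − μ)² / (μ·(2 + δ)) = 117.015903.

117.016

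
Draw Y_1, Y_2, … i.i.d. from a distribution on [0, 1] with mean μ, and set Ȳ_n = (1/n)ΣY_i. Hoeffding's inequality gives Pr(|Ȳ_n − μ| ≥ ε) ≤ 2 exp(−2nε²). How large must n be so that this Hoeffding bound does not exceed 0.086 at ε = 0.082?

234

Require 2·exp(−2nε²) ≤ 0.086, i.e. 2nε² ≥ ln(2/0.086) = 3.146555.
So n ≥ 3.146555 / (2·0.082²) = 233.979.
The smallest integer n is 234.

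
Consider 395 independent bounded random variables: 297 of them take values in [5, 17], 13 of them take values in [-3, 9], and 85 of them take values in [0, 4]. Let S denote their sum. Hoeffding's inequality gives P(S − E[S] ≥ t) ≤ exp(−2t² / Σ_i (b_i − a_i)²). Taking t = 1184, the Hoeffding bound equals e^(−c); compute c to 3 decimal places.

Σ(b_i − a_i)² = 297·12² + 13·12² + 85·4² = 46000.
c = 2t² / 46000 = 2·1184² / 46000 = 60.9503.

60.950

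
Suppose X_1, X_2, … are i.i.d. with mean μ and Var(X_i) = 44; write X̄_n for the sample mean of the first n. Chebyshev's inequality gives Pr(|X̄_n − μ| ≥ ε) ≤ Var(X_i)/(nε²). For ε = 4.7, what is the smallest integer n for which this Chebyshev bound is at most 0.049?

41

Require 44/(n·4.7²) ≤ 0.049, i.e. n ≥ 44/(0.049·4.7²) = 40.650.
The smallest integer n is 41.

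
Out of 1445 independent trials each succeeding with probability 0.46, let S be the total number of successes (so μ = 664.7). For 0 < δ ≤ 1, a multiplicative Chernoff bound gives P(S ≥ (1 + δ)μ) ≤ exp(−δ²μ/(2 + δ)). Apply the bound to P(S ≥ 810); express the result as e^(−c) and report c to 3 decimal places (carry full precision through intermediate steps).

14.316

Write 810 = (1 + δ)μ, so δ = 810/664.7 − 1 = 0.2185949…
Then the exponent is δ²μ/(2 + δ) = (810 − μ)² / (μ·(2 + δ)) = 14.316193.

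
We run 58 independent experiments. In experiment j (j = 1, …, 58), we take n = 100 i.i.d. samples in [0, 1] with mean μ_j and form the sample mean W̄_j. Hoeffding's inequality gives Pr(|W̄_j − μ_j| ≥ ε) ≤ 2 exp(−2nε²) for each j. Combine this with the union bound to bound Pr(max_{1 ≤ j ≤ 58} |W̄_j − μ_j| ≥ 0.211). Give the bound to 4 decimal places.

Per-experiment Hoeffding bound: 2·exp(−2·100·0.211²) = 2·exp(−8.90420) = 0.00027163.
Union bound over 58 events: 58·0.00027163 = 0.01575.

0.0158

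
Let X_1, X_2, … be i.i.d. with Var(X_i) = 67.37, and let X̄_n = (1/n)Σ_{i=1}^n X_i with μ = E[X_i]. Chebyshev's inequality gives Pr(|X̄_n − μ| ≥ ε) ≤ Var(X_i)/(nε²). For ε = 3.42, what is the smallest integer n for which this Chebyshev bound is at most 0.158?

Require 67.37/(n·3.42²) ≤ 0.158, i.e. n ≥ 67.37/(0.158·3.42²) = 36.455.
The smallest integer n is 37.

37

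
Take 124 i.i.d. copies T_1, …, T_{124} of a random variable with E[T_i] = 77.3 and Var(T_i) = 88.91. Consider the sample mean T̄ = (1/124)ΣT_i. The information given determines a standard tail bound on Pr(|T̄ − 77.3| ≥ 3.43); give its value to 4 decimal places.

With mean and variance of each term known, Chebyshev's inequality bounds the deviation of the sum (or sample mean).
Var(T̄) = Var(T_i)/n = 88.91/124 = 0.71702.
Chebyshev: Pr(|T̄ − 77.3| ≥ 3.43) ≤ Var(T̄)/(3.43)² = 88.91/(124·3.43²) = 0.0609.

0.0609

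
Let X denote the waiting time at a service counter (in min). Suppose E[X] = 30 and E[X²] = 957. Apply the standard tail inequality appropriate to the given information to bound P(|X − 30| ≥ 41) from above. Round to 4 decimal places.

0.0339

The first two moments determine the variance, so Chebyshev's inequality is the sharpest standard bound available.
Var(X) = E[X²] − (E[X])² = 957 − 900 = 57.
Chebyshev's inequality: P(|X − μ| ≥ t) ≤ Var(X)/t² = 57/1681 = 0.0339.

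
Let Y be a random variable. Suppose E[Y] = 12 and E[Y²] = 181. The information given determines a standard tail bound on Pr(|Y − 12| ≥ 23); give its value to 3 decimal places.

The first two moments determine the variance, so Chebyshev's inequality is the sharpest standard bound available.
Var(Y) = E[Y²] − (E[Y])² = 181 − 144 = 37.
Chebyshev's inequality: Pr(|Y − μ| ≥ t) ≤ Var(Y)/t² = 37/529 = 0.0699.

0.070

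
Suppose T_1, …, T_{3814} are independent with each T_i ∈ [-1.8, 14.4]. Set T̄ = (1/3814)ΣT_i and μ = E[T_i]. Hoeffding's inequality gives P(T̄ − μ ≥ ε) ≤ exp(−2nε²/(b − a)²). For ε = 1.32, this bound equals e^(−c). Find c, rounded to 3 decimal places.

c = 2nε²/(b − a)² = 2·3814·1.32² / 16.2² = 50.6441.

50.644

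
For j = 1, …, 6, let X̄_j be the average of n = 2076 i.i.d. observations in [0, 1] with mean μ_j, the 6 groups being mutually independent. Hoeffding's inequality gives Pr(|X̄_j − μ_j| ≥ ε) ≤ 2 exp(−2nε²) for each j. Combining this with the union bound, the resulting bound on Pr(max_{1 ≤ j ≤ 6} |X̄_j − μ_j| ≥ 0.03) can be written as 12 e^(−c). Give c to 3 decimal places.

Union bound over the 6 events: Pr(max_{1 ≤ j ≤ 6} |X̄_j − μ_j| ≥ 0.03) ≤ 6·2·exp(−2nε²) = 12 exp(−2·2076·0.03²).
So c = 2·2076·0.03² = 3.7368.

3.737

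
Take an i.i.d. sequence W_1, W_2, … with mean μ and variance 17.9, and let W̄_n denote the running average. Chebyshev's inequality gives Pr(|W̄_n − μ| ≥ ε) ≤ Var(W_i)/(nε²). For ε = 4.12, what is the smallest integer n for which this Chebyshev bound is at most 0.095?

12

Require 17.9/(n·4.12²) ≤ 0.095, i.e. n ≥ 17.9/(0.095·4.12²) = 11.100.
The smallest integer n is 12.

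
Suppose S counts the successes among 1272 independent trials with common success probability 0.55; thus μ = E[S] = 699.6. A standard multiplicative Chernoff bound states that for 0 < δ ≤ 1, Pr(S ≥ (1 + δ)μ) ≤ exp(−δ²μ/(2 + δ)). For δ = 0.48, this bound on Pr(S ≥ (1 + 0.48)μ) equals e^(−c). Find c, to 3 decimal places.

c = δ²μ/(2 + δ) = 0.48²·699.6/(2 + 0.48) = 64.9951.

64.995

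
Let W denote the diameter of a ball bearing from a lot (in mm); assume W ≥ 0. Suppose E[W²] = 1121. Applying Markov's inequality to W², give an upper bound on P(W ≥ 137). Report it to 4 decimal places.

0.0597

Since W ≥ 0, the event {W ≥ 137} is the same as {W² ≥ 18769}.
Markov's inequality applied to W² gives P(W² ≥ 18769) ≤ E[W²]/18769 = 1121/18769 = 0.0597.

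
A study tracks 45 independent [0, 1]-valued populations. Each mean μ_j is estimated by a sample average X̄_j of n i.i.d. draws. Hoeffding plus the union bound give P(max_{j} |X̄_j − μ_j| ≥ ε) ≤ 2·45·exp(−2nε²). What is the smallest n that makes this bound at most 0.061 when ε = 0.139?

Need 2·45·exp(−2nε²) ≤ 0.061, i.e. exp(−2nε²) ≤ 0.061/90.
So 2nε² ≥ ln(90/0.061) = 7.296691.
Hence n ≥ 7.296691/(2·0.139²) = 188.828.
The smallest integer n is 189.

189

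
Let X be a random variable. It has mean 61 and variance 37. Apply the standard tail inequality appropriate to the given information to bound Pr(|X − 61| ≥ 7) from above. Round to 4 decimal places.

0.7551

Mean and variance are known, so Chebyshev's inequality applies.
Chebyshev: Pr(|X − μ| ≥ t) ≤ Var(X)/t².
Bound = 37 / 49 = 0.7551.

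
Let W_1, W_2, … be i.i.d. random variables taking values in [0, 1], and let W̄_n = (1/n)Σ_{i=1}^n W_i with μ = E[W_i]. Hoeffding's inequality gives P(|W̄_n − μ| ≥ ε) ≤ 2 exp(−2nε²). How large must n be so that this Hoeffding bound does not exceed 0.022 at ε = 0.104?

209

Require 2·exp(−2nε²) ≤ 0.022, i.e. 2nε² ≥ ln(2/0.022) = 4.509860.
So n ≥ 4.509860 / (2·0.104²) = 208.481.
The smallest integer n is 209.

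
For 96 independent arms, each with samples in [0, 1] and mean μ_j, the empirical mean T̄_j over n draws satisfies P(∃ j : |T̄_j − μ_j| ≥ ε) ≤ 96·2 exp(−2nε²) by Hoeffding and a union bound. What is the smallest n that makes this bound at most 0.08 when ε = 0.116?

Need 2·96·exp(−2nε²) ≤ 0.08, i.e. exp(−2nε²) ≤ 0.08/192.
So 2nε² ≥ ln(192/0.08) = 7.783224.
Hence n ≥ 7.783224/(2·0.116²) = 289.210.
The smallest integer n is 290.

290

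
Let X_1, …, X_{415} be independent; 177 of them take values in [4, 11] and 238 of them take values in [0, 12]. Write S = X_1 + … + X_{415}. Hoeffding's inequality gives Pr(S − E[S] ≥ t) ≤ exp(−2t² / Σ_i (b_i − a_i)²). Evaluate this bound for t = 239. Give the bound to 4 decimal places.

0.0699

Σ(b_i − a_i)² = 177·7² + 238·12² = 42945.
Exponent = 2·239² / 42945 = 2.66019.
Bound = exp(−2.66019) = 0.06993.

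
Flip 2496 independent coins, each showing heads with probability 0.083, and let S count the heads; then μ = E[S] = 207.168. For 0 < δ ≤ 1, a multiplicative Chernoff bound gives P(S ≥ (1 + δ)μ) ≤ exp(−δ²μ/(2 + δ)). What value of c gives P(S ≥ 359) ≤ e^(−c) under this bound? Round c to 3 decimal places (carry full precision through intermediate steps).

Write 359 = (1 + δ)μ, so δ = 359/207.168 − 1 = 0.7328931…
Then the exponent is δ²μ/(2 + δ) = (359 − μ)² / (μ·(2 + δ)) = 40.717519.

40.718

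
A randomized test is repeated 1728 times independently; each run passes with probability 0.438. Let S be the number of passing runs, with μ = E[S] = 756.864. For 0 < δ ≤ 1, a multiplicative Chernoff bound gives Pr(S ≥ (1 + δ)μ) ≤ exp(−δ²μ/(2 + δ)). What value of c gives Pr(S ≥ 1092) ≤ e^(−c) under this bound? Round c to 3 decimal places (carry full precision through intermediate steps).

Write 1092 = (1 + δ)μ, so δ = 1092/756.864 − 1 = 0.4427955…
Then the exponent is δ²μ/(2 + δ) = (1092 − μ)² / (μ·(2 + δ)) = 60.748729.

60.749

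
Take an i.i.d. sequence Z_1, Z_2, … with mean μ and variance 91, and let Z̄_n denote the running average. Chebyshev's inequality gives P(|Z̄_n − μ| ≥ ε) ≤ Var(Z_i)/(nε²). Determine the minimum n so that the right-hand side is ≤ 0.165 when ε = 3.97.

Require 91/(n·3.97²) ≤ 0.165, i.e. n ≥ 91/(0.165·3.97²) = 34.993.
The smallest integer n is 35.

35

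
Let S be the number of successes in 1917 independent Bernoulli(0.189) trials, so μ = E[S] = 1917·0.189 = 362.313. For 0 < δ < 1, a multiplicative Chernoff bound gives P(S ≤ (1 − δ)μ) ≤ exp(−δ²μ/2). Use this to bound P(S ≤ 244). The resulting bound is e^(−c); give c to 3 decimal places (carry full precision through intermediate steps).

Write 244 = (1 − δ)μ, so δ = 1 − 244/362.313 = 0.3265491…
Then the exponent is δ²μ/2 = (μ − 244)²/(2μ) = 19.317504.

19.318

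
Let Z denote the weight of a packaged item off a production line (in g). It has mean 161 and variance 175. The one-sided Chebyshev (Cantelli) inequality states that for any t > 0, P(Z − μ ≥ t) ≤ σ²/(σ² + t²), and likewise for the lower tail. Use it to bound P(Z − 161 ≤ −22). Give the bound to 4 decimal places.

0.2656

Here σ² = 175 and t = 22, so σ² + t² = 659.
Cantelli's bound: 175/659 = 0.2656.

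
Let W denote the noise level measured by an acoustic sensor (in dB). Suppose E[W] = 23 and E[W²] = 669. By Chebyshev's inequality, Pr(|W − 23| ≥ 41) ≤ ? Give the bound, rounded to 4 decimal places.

0.0833

Var(W) = E[W²] − (E[W])² = 669 − 529 = 140.
Chebyshev's inequality: Pr(|W − μ| ≥ t) ≤ Var(W)/t² = 140/1681 = 0.0833.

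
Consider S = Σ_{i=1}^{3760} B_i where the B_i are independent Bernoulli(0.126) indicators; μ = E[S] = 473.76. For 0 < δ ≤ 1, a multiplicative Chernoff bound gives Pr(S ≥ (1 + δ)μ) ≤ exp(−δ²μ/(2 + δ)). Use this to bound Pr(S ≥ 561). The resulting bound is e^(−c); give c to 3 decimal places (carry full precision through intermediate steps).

7.355

Write 561 = (1 + δ)μ, so δ = 561/473.76 − 1 = 0.1841439…
Then the exponent is δ²μ/(2 + δ) = (561 − μ)² / (μ·(2 + δ)) = 7.355152.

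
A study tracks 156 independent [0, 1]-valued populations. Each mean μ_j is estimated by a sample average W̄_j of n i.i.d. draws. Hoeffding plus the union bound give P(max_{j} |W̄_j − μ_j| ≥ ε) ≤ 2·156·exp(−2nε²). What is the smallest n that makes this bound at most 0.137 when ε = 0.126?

Need 2·156·exp(−2nε²) ≤ 0.137, i.e. exp(−2nε²) ≤ 0.137/312.
So 2nε² ≥ ln(312/0.137) = 7.730778.
Hence n ≥ 7.730778/(2·0.126²) = 243.474.
The smallest integer n is 244.

244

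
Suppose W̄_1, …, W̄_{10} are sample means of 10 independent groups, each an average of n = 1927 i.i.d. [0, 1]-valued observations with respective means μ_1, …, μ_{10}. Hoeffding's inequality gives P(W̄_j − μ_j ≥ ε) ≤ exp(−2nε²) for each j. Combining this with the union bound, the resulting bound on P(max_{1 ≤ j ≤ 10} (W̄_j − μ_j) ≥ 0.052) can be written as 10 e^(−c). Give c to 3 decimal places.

10.421

Union bound over the 10 events: P(max_{1 ≤ j ≤ 10} (W̄_j − μ_j) ≥ 0.052) ≤ 10·exp(−2nε²) = 10 exp(−2·1927·0.052²).
So c = 2·1927·0.052² = 10.4212.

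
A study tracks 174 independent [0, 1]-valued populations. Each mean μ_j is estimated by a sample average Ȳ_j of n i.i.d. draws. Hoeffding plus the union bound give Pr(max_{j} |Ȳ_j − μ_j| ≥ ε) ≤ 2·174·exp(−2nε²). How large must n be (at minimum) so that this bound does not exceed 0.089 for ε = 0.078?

680

Need 2·174·exp(−2nε²) ≤ 0.089, i.e. exp(−2nε²) ≤ 0.089/348.
So 2nε² ≥ ln(348/0.089) = 8.271321.
Hence n ≥ 8.271321/(2·0.078²) = 679.760.
The smallest integer n is 680.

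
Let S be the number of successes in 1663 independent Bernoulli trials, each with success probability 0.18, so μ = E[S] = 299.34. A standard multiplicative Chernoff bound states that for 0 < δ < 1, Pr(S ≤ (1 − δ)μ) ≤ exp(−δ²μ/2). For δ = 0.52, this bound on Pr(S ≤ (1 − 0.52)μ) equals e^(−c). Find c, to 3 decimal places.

c = δ²μ/2 = 0.52²·299.34/2 = 40.4708.

40.471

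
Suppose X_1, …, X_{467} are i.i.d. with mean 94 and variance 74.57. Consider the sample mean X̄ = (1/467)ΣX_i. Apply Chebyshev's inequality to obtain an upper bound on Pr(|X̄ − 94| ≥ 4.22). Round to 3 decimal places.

0.009

Var(X̄) = Var(X_i)/n = 74.57/467 = 0.15968.
Chebyshev: Pr(|X̄ − 94| ≥ 4.22) ≤ Var(X̄)/(4.22)² = 74.57/(467·4.22²) = 0.0090.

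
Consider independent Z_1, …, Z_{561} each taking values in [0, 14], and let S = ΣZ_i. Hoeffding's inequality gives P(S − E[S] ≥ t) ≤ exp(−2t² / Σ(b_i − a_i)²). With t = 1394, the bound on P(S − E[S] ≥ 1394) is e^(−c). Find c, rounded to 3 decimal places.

35.346

Σ(b_i − a_i)² = 561·(14)² = 109956.
c = 2t²/109956 = 2·1394²/109956 = 35.3457.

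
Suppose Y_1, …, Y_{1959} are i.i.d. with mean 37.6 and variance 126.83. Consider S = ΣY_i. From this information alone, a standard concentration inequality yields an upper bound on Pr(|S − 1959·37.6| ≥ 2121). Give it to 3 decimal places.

0.055

With mean and variance of each term known, Chebyshev's inequality bounds the deviation of the sum (or sample mean).
Var(S) = n·Var(Y_i) = 1959·126.83 = 248459.97.
Chebyshev: Pr(|S − 1959·37.6| ≥ 2121) ≤ Var(S)/2121² = 248459.97/4498641 = 0.0552.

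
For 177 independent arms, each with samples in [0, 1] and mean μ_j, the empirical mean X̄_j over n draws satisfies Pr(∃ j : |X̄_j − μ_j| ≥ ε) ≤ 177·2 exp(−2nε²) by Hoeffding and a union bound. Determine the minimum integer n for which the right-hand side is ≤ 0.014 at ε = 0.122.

341

Need 2·177·exp(−2nε²) ≤ 0.014, i.e. exp(−2nε²) ≤ 0.014/354.
So 2nε² ≥ ln(354/0.014) = 10.137995.
Hence n ≥ 10.137995/(2·0.122²) = 340.567.
The smallest integer n is 341.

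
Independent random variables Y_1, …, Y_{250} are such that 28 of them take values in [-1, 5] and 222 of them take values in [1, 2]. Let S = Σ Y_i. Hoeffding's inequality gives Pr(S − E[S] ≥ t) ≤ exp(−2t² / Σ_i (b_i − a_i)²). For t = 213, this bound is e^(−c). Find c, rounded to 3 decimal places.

Σ(b_i − a_i)² = 28·6² + 222·1² = 1230.
c = 2t² / 1230 = 2·213² / 1230 = 73.7707.

73.771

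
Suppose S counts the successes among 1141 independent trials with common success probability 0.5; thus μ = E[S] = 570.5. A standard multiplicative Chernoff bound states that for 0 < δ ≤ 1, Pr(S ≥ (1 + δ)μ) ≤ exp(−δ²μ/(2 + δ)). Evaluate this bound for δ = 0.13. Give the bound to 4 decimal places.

0.0108

Exponent = δ²μ/(2 + δ) = 0.13²·570.5/2.13 = 4.5265.
Bound = exp(−4.5265) = 0.01082.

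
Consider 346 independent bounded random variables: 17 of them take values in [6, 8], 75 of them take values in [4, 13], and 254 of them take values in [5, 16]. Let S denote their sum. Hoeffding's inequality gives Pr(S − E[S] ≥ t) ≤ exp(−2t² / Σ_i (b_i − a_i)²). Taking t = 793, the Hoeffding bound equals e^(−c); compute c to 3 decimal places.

Σ(b_i − a_i)² = 17·2² + 75·9² + 254·11² = 36877.
c = 2t² / 36877 = 2·793² / 36877 = 34.1052.

34.105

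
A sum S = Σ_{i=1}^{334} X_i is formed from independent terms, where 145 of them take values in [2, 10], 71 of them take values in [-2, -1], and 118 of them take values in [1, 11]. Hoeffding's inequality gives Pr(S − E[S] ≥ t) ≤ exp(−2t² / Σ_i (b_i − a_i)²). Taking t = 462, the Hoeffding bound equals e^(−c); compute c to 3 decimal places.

Σ(b_i − a_i)² = 145·8² + 71·1² + 118·10² = 21151.
c = 2t² / 21151 = 2·462² / 21151 = 20.1829.

20.183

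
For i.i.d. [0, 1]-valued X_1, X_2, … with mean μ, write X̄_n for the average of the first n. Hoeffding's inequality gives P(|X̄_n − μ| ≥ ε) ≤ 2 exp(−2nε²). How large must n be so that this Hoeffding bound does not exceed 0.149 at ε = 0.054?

Require 2·exp(−2nε²) ≤ 0.149, i.e. 2nε² ≥ ln(2/0.149) = 2.596956.
So n ≥ 2.596956 / (2·0.054²) = 445.294.
The smallest integer n is 446.

446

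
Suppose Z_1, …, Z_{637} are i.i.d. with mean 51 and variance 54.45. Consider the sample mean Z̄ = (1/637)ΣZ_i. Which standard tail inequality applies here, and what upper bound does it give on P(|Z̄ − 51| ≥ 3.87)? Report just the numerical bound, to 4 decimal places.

With mean and variance of each term known, Chebyshev's inequality bounds the deviation of the sum (or sample mean).
Var(Z̄) = Var(Z_i)/n = 54.45/637 = 0.085479.
Chebyshev: P(|Z̄ − 51| ≥ 3.87) ≤ Var(Z̄)/(3.87)² = 54.45/(637·3.87²) = 0.0057.

0.0057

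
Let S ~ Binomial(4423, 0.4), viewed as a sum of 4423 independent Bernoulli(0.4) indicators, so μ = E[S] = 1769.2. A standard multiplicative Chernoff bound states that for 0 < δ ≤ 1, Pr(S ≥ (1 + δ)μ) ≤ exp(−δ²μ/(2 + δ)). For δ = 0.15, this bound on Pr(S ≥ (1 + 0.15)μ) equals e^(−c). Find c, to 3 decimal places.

c = δ²μ/(2 + δ) = 0.15²·1769.2/(2 + 0.15) = 18.5149.

18.515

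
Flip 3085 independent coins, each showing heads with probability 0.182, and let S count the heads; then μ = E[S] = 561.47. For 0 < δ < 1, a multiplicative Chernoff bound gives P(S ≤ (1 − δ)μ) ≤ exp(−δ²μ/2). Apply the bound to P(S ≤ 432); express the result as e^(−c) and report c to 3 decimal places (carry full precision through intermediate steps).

14.927

Write 432 = (1 − δ)μ, so δ = 1 − 432/561.47 = 0.2305911…
Then the exponent is δ²μ/2 = (μ − 432)²/(2μ) = 14.927317.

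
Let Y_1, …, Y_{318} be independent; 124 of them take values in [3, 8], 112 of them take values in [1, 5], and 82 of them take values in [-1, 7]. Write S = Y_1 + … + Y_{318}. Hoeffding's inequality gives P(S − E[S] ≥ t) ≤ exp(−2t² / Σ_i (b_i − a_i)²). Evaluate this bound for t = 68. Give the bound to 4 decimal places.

0.4017

Σ(b_i − a_i)² = 124·5² + 112·4² + 82·8² = 10140.
Exponent = 2·68² / 10140 = 0.91203.
Bound = exp(−0.91203) = 0.40171.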